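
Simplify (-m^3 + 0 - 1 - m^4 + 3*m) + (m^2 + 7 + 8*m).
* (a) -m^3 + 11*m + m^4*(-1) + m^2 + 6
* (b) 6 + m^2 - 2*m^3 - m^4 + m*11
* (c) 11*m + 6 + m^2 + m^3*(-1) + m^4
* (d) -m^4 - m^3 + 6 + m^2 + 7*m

Adding the polynomials and combining like terms:
(-m^3 + 0 - 1 - m^4 + 3*m) + (m^2 + 7 + 8*m)
= -m^3 + 11*m + m^4*(-1) + m^2 + 6
a) -m^3 + 11*m + m^4*(-1) + m^2 + 6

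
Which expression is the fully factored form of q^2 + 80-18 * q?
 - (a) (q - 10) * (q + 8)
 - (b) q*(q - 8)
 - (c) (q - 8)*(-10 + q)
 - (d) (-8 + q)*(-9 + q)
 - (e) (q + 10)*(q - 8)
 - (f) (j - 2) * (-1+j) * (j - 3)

We need to factor q^2 + 80-18 * q.
The factored form is (q - 8)*(-10 + q).
c) (q - 8)*(-10 + q)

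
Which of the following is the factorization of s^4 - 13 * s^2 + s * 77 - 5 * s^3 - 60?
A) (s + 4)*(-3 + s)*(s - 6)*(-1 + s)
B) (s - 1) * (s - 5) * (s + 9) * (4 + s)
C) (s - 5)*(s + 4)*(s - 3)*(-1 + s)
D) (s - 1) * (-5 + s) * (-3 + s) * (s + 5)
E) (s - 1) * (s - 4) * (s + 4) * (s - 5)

We need to factor s^4 - 13 * s^2 + s * 77 - 5 * s^3 - 60.
The factored form is (s - 5)*(s + 4)*(s - 3)*(-1 + s).
C) (s - 5)*(s + 4)*(s - 3)*(-1 + s)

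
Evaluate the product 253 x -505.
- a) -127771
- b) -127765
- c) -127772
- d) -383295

253 * -505 = -127765
b) -127765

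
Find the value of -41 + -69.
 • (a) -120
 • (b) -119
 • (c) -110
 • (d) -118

-41 + -69 = -110
c) -110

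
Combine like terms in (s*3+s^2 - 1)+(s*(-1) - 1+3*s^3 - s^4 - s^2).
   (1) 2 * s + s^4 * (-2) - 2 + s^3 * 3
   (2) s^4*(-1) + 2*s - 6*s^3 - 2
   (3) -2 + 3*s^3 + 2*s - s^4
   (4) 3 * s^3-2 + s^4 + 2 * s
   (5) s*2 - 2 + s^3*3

Adding the polynomials and combining like terms:
(s*3 + s^2 - 1) + (s*(-1) - 1 + 3*s^3 - s^4 - s^2)
= -2 + 3*s^3 + 2*s - s^4
3) -2 + 3*s^3 + 2*s - s^4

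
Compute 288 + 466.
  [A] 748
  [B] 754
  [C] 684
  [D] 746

288 + 466 = 754
B) 754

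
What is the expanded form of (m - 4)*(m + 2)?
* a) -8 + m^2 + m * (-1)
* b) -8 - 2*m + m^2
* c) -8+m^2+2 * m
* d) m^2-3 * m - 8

Expanding (m - 4)*(m + 2):
= -8 - 2*m + m^2
b) -8 - 2*m + m^2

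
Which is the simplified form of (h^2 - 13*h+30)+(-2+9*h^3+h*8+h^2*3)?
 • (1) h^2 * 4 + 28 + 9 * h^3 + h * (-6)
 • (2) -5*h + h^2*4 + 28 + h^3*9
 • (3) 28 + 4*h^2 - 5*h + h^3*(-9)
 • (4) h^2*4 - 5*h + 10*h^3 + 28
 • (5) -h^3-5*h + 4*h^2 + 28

Adding the polynomials and combining like terms:
(h^2 - 13*h + 30) + (-2 + 9*h^3 + h*8 + h^2*3)
= -5*h + h^2*4 + 28 + h^3*9
2) -5*h + h^2*4 + 28 + h^3*9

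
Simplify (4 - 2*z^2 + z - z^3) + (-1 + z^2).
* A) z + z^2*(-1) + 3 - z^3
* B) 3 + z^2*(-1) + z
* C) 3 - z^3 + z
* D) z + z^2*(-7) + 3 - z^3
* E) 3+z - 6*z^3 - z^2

Adding the polynomials and combining like terms:
(4 - 2*z^2 + z - z^3) + (-1 + z^2)
= z + z^2*(-1) + 3 - z^3
A) z + z^2*(-1) + 3 - z^3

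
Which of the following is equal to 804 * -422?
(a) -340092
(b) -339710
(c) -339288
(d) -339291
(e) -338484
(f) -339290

804 * -422 = -339288
c) -339288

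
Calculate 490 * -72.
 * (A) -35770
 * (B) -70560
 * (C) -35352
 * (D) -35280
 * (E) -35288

490 * -72 = -35280
D) -35280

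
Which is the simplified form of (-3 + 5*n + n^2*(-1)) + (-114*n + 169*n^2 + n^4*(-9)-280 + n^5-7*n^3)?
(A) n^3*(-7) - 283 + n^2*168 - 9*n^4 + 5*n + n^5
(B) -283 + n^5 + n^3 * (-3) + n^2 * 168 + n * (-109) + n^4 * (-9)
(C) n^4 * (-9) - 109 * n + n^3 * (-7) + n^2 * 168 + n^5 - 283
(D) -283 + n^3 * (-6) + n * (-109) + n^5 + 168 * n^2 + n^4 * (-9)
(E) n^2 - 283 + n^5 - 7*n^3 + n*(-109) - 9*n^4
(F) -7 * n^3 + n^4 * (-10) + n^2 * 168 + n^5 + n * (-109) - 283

Adding the polynomials and combining like terms:
(-3 + 5*n + n^2*(-1)) + (-114*n + 169*n^2 + n^4*(-9) - 280 + n^5 - 7*n^3)
= n^4 * (-9) - 109 * n + n^3 * (-7) + n^2 * 168 + n^5 - 283
C) n^4 * (-9) - 109 * n + n^3 * (-7) + n^2 * 168 + n^5 - 283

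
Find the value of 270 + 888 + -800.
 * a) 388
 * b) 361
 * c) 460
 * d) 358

First: 270 + 888 = 1158
Then: 1158 + -800 = 358
d) 358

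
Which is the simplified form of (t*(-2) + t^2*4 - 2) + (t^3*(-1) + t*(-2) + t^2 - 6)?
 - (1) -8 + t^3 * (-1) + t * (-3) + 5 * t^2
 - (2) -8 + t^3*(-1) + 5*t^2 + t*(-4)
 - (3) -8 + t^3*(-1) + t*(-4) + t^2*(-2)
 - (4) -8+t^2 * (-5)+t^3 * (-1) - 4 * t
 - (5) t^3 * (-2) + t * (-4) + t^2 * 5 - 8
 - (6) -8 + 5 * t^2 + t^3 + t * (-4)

Adding the polynomials and combining like terms:
(t*(-2) + t^2*4 - 2) + (t^3*(-1) + t*(-2) + t^2 - 6)
= -8 + t^3*(-1) + 5*t^2 + t*(-4)
2) -8 + t^3*(-1) + 5*t^2 + t*(-4)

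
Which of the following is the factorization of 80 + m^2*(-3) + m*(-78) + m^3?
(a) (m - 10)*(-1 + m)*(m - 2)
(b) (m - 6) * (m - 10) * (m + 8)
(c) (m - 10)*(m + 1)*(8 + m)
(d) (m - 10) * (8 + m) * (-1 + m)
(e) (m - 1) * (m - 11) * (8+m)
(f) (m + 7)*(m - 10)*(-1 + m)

We need to factor 80 + m^2*(-3) + m*(-78) + m^3.
The factored form is (m - 10) * (8 + m) * (-1 + m).
d) (m - 10) * (8 + m) * (-1 + m)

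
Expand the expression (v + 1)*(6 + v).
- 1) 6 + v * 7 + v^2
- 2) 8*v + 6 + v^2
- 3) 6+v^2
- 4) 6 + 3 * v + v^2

Expanding (v + 1)*(6 + v):
= 6 + v * 7 + v^2
1) 6 + v * 7 + v^2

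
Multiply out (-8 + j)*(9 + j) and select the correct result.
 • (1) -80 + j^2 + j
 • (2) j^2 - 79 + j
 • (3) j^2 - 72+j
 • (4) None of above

Expanding (-8 + j)*(9 + j):
= j^2 - 72+j
3) j^2 - 72+j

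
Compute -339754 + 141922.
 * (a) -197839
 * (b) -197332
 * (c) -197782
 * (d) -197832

-339754 + 141922 = -197832
d) -197832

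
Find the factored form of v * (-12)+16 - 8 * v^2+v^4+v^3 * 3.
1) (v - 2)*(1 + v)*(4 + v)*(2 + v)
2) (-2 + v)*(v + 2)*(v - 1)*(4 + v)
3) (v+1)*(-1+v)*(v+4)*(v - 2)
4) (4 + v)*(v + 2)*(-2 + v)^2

We need to factor v * (-12)+16 - 8 * v^2+v^4+v^3 * 3.
The factored form is (-2 + v)*(v + 2)*(v - 1)*(4 + v).
2) (-2 + v)*(v + 2)*(v - 1)*(4 + v)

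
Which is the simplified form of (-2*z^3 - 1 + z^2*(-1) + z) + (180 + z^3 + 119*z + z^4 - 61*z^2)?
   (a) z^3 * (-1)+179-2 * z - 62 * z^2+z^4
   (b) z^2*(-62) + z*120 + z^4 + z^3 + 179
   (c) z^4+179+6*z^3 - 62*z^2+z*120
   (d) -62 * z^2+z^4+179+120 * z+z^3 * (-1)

Adding the polynomials and combining like terms:
(-2*z^3 - 1 + z^2*(-1) + z) + (180 + z^3 + 119*z + z^4 - 61*z^2)
= -62 * z^2+z^4+179+120 * z+z^3 * (-1)
d) -62 * z^2+z^4+179+120 * z+z^3 * (-1)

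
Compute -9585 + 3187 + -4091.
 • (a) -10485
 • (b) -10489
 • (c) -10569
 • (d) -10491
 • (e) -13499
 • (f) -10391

First: -9585 + 3187 = -6398
Then: -6398 + -4091 = -10489
b) -10489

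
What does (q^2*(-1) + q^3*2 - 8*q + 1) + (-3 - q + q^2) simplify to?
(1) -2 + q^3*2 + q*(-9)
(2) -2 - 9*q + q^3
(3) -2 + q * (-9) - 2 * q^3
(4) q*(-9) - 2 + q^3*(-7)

Adding the polynomials and combining like terms:
(q^2*(-1) + q^3*2 - 8*q + 1) + (-3 - q + q^2)
= -2 + q^3*2 + q*(-9)
1) -2 + q^3*2 + q*(-9)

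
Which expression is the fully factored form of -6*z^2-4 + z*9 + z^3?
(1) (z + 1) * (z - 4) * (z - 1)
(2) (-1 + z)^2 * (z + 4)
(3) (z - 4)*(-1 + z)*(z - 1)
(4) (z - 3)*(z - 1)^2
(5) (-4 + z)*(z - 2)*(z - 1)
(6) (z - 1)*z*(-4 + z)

We need to factor -6*z^2-4 + z*9 + z^3.
The factored form is (z - 4)*(-1 + z)*(z - 1).
3) (z - 4)*(-1 + z)*(z - 1)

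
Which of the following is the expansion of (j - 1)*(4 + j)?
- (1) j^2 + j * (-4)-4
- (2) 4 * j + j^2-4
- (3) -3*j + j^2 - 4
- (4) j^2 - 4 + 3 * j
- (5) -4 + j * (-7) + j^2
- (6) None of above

Expanding (j - 1)*(4 + j):
= j^2 - 4 + 3 * j
4) j^2 - 4 + 3 * j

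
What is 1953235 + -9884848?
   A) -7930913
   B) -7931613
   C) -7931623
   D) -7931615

1953235 + -9884848 = -7931613
B) -7931613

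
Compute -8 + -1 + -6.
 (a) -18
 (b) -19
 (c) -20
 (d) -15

First: -8 + -1 = -9
Then: -9 + -6 = -15
d) -15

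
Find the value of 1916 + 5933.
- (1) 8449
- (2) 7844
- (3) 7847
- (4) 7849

1916 + 5933 = 7849
4) 7849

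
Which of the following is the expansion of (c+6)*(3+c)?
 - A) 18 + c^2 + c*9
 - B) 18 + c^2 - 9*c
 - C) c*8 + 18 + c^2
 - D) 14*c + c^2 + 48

Expanding (c+6)*(3+c):
= 18 + c^2 + c*9
A) 18 + c^2 + c*9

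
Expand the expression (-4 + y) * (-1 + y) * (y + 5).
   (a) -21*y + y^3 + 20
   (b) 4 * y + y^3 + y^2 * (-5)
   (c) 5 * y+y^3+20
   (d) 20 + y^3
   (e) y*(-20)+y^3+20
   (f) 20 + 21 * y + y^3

Expanding (-4 + y) * (-1 + y) * (y + 5):
= -21*y + y^3 + 20
a) -21*y + y^3 + 20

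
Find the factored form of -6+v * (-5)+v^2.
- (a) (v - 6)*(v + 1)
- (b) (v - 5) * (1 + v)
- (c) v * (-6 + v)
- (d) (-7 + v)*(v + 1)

We need to factor -6+v * (-5)+v^2.
The factored form is (v - 6)*(v + 1).
a) (v - 6)*(v + 1)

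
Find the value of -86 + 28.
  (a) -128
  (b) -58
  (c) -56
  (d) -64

-86 + 28 = -58
b) -58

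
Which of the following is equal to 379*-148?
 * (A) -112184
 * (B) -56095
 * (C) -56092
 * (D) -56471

379 * -148 = -56092
C) -56092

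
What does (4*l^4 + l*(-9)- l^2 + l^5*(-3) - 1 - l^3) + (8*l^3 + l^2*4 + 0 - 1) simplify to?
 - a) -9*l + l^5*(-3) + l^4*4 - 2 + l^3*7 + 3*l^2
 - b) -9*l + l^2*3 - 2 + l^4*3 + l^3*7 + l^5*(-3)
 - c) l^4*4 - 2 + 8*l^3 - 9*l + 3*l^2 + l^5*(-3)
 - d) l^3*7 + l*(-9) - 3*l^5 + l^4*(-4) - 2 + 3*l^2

Adding the polynomials and combining like terms:
(4*l^4 + l*(-9) - l^2 + l^5*(-3) - 1 - l^3) + (8*l^3 + l^2*4 + 0 - 1)
= -9*l + l^5*(-3) + l^4*4 - 2 + l^3*7 + 3*l^2
a) -9*l + l^5*(-3) + l^4*4 - 2 + l^3*7 + 3*l^2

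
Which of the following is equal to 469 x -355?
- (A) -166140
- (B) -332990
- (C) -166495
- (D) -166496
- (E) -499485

469 * -355 = -166495
C) -166495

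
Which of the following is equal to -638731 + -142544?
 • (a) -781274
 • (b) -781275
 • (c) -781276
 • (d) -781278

-638731 + -142544 = -781275
b) -781275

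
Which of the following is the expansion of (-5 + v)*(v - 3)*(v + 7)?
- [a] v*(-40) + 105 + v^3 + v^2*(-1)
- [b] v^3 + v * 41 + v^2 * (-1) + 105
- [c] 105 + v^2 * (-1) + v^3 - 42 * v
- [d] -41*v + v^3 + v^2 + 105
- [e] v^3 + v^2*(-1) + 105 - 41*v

Expanding (-5 + v)*(v - 3)*(v + 7):
= v^3 + v^2*(-1) + 105 - 41*v
e) v^3 + v^2*(-1) + 105 - 41*v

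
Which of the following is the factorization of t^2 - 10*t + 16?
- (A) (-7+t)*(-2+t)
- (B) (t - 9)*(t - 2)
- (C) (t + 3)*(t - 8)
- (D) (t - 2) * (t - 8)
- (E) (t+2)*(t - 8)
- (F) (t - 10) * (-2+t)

We need to factor t^2 - 10*t + 16.
The factored form is (t - 2) * (t - 8).
D) (t - 2) * (t - 8)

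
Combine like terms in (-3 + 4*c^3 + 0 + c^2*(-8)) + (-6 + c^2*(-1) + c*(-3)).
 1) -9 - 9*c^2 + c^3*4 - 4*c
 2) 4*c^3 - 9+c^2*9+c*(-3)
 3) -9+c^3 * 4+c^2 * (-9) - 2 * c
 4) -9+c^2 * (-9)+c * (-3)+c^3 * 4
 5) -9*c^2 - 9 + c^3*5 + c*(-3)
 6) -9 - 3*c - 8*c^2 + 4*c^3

Adding the polynomials and combining like terms:
(-3 + 4*c^3 + 0 + c^2*(-8)) + (-6 + c^2*(-1) + c*(-3))
= -9+c^2 * (-9)+c * (-3)+c^3 * 4
4) -9+c^2 * (-9)+c * (-3)+c^3 * 4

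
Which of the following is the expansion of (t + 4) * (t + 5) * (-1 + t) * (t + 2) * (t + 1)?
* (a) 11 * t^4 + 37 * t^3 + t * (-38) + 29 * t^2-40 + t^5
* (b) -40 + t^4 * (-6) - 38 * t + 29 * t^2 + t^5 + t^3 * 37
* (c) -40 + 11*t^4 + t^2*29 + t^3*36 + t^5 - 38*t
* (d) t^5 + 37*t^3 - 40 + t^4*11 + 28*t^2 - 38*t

Expanding (t + 4) * (t + 5) * (-1 + t) * (t + 2) * (t + 1):
= 11 * t^4 + 37 * t^3 + t * (-38) + 29 * t^2-40 + t^5
a) 11 * t^4 + 37 * t^3 + t * (-38) + 29 * t^2-40 + t^5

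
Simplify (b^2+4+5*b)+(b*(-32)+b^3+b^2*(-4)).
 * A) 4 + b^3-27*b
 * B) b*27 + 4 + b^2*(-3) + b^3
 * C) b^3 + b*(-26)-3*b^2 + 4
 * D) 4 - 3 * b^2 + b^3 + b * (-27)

Adding the polynomials and combining like terms:
(b^2 + 4 + 5*b) + (b*(-32) + b^3 + b^2*(-4))
= 4 - 3 * b^2 + b^3 + b * (-27)
D) 4 - 3 * b^2 + b^3 + b * (-27)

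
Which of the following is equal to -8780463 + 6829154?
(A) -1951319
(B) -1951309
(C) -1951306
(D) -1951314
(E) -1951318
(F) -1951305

-8780463 + 6829154 = -1951309
B) -1951309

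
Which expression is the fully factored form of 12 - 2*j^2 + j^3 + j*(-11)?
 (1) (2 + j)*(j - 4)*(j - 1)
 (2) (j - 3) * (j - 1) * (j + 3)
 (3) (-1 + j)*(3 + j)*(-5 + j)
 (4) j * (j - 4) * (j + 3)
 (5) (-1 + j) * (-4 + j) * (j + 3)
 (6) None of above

We need to factor 12 - 2*j^2 + j^3 + j*(-11).
The factored form is (-1 + j) * (-4 + j) * (j + 3).
5) (-1 + j) * (-4 + j) * (j + 3)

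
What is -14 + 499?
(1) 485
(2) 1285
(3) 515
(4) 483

-14 + 499 = 485
1) 485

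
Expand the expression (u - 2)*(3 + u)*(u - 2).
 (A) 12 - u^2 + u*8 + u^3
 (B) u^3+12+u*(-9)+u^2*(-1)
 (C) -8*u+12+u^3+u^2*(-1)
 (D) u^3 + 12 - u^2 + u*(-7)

Expanding (u - 2)*(3 + u)*(u - 2):
= -8*u+12+u^3+u^2*(-1)
C) -8*u+12+u^3+u^2*(-1)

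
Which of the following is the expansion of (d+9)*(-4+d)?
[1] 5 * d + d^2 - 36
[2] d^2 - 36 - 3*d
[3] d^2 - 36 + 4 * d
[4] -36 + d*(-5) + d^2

Expanding (d+9)*(-4+d):
= 5 * d + d^2 - 36
1) 5 * d + d^2 - 36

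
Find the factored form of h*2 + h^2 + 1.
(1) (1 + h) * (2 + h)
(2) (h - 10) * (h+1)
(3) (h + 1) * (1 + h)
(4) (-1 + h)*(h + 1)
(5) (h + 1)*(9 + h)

We need to factor h*2 + h^2 + 1.
The factored form is (h + 1) * (1 + h).
3) (h + 1) * (1 + h)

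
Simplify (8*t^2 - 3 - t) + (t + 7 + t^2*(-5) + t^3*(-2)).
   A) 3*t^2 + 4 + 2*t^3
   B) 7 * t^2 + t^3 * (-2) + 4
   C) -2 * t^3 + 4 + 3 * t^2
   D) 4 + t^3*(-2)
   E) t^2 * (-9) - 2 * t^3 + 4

Adding the polynomials and combining like terms:
(8*t^2 - 3 - t) + (t + 7 + t^2*(-5) + t^3*(-2))
= -2 * t^3 + 4 + 3 * t^2
C) -2 * t^3 + 4 + 3 * t^2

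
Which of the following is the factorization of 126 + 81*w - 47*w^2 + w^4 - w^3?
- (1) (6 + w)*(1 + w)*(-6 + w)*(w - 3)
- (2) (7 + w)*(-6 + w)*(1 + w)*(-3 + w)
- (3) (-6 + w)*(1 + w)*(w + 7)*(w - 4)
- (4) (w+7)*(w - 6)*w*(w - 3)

We need to factor 126 + 81*w - 47*w^2 + w^4 - w^3.
The factored form is (7 + w)*(-6 + w)*(1 + w)*(-3 + w).
2) (7 + w)*(-6 + w)*(1 + w)*(-3 + w)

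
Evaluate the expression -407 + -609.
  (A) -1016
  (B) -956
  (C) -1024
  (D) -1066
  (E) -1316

-407 + -609 = -1016
A) -1016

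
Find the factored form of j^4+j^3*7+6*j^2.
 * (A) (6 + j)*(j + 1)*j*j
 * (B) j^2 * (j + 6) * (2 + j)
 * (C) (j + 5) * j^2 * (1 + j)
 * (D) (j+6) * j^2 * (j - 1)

We need to factor j^4+j^3*7+6*j^2.
The factored form is (6 + j)*(j + 1)*j*j.
A) (6 + j)*(j + 1)*j*j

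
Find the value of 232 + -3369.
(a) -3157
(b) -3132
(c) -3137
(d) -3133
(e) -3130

232 + -3369 = -3137
c) -3137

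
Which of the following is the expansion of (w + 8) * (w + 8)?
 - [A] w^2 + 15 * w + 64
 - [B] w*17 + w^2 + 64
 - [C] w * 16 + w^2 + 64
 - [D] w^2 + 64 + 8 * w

Expanding (w + 8) * (w + 8):
= w * 16 + w^2 + 64
C) w * 16 + w^2 + 64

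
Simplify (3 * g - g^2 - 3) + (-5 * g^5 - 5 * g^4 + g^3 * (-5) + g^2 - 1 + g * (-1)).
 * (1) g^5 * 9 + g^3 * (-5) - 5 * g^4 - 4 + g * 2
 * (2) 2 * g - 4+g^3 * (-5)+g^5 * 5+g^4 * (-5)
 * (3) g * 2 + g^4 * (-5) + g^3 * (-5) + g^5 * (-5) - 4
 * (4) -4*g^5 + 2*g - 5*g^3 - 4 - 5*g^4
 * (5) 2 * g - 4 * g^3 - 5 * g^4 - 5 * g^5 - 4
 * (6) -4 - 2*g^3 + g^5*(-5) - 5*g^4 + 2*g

Adding the polynomials and combining like terms:
(3*g - g^2 - 3) + (-5*g^5 - 5*g^4 + g^3*(-5) + g^2 - 1 + g*(-1))
= g * 2 + g^4 * (-5) + g^3 * (-5) + g^5 * (-5) - 4
3) g * 2 + g^4 * (-5) + g^3 * (-5) + g^5 * (-5) - 4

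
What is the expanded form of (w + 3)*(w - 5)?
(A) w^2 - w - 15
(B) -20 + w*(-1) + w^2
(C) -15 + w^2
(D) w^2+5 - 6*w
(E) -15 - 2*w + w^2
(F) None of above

Expanding (w + 3)*(w - 5):
= -15 - 2*w + w^2
E) -15 - 2*w + w^2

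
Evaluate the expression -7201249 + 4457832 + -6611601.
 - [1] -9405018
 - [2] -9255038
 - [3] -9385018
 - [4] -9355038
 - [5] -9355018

First: -7201249 + 4457832 = -2743417
Then: -2743417 + -6611601 = -9355018
5) -9355018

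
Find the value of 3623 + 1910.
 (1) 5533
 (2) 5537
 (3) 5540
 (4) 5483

3623 + 1910 = 5533
1) 5533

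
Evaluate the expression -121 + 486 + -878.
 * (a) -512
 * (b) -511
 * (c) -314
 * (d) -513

First: -121 + 486 = 365
Then: 365 + -878 = -513
d) -513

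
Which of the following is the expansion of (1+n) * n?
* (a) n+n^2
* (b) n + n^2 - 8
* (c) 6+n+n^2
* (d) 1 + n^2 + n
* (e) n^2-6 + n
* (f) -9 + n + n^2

Expanding (1+n) * n:
= n+n^2
a) n+n^2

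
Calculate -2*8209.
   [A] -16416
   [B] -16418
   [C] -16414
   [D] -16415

-2 * 8209 = -16418
B) -16418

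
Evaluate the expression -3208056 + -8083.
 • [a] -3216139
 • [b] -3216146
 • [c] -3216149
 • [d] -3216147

-3208056 + -8083 = -3216139
a) -3216139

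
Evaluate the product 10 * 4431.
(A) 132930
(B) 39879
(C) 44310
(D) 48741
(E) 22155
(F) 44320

10 * 4431 = 44310
C) 44310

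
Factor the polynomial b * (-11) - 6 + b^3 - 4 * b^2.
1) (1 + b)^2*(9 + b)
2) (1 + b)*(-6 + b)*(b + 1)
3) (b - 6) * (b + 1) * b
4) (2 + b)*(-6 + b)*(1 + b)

We need to factor b * (-11) - 6 + b^3 - 4 * b^2.
The factored form is (1 + b)*(-6 + b)*(b + 1).
2) (1 + b)*(-6 + b)*(b + 1)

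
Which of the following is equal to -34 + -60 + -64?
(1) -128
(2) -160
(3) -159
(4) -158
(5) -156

First: -34 + -60 = -94
Then: -94 + -64 = -158
4) -158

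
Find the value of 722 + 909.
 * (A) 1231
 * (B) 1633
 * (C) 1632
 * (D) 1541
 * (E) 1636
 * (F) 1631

722 + 909 = 1631
F) 1631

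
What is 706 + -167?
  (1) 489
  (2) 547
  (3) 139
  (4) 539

706 + -167 = 539
4) 539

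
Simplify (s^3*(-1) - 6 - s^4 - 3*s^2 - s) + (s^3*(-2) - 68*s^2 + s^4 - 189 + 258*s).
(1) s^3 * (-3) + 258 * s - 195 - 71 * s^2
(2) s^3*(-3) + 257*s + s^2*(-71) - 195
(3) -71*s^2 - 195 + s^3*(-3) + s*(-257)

Adding the polynomials and combining like terms:
(s^3*(-1) - 6 - s^4 - 3*s^2 - s) + (s^3*(-2) - 68*s^2 + s^4 - 189 + 258*s)
= s^3*(-3) + 257*s + s^2*(-71) - 195
2) s^3*(-3) + 257*s + s^2*(-71) - 195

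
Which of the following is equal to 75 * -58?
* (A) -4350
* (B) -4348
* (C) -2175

75 * -58 = -4350
A) -4350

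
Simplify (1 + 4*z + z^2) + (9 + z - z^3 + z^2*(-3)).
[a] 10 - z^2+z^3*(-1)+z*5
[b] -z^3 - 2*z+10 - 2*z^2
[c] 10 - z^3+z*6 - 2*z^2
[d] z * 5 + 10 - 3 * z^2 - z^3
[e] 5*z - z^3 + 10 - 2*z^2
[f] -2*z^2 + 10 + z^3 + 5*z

Adding the polynomials and combining like terms:
(1 + 4*z + z^2) + (9 + z - z^3 + z^2*(-3))
= 5*z - z^3 + 10 - 2*z^2
e) 5*z - z^3 + 10 - 2*z^2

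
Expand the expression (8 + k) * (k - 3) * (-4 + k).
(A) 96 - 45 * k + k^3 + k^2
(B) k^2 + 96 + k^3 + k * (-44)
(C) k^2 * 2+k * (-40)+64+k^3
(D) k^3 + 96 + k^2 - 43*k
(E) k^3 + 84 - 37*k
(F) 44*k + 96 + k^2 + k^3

Expanding (8 + k) * (k - 3) * (-4 + k):
= k^2 + 96 + k^3 + k * (-44)
B) k^2 + 96 + k^3 + k * (-44)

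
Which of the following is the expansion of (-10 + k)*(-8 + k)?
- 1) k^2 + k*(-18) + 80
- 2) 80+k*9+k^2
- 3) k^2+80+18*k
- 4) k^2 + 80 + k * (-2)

Expanding (-10 + k)*(-8 + k):
= k^2 + k*(-18) + 80
1) k^2 + k*(-18) + 80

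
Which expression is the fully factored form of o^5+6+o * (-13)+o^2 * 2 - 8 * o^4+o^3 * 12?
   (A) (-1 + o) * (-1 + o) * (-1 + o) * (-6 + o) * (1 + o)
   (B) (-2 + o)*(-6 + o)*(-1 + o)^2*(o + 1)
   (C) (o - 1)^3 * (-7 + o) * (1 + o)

We need to factor o^5+6+o * (-13)+o^2 * 2 - 8 * o^4+o^3 * 12.
The factored form is (-1 + o) * (-1 + o) * (-1 + o) * (-6 + o) * (1 + o).
A) (-1 + o) * (-1 + o) * (-1 + o) * (-6 + o) * (1 + o)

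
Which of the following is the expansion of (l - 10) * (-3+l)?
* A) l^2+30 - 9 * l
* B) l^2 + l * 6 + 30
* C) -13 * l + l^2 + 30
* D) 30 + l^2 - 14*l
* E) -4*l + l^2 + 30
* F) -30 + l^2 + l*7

Expanding (l - 10) * (-3+l):
= -13 * l + l^2 + 30
C) -13 * l + l^2 + 30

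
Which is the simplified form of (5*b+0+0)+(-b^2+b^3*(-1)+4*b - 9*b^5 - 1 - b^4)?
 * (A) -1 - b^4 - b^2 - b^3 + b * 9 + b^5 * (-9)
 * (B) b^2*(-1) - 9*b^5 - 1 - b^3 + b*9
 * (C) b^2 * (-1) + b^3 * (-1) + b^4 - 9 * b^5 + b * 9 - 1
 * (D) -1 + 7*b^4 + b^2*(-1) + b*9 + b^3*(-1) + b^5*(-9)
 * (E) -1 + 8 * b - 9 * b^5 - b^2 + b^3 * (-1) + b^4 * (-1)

Adding the polynomials and combining like terms:
(5*b + 0 + 0) + (-b^2 + b^3*(-1) + 4*b - 9*b^5 - 1 - b^4)
= -1 - b^4 - b^2 - b^3 + b * 9 + b^5 * (-9)
A) -1 - b^4 - b^2 - b^3 + b * 9 + b^5 * (-9)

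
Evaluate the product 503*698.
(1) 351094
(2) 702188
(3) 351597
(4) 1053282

503 * 698 = 351094
1) 351094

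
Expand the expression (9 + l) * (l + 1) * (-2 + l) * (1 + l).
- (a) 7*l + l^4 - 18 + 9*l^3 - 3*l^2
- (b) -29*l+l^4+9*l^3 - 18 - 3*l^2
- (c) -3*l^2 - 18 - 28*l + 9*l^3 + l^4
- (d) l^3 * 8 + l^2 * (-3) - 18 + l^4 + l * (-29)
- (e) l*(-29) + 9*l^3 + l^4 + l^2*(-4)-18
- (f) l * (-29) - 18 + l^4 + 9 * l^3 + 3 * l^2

Expanding (9 + l) * (l + 1) * (-2 + l) * (1 + l):
= -29*l+l^4+9*l^3 - 18 - 3*l^2
b) -29*l+l^4+9*l^3 - 18 - 3*l^2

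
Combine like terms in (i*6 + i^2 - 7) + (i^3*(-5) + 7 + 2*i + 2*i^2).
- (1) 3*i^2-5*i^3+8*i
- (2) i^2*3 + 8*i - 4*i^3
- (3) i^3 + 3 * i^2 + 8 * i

Adding the polynomials and combining like terms:
(i*6 + i^2 - 7) + (i^3*(-5) + 7 + 2*i + 2*i^2)
= 3*i^2-5*i^3+8*i
1) 3*i^2-5*i^3+8*i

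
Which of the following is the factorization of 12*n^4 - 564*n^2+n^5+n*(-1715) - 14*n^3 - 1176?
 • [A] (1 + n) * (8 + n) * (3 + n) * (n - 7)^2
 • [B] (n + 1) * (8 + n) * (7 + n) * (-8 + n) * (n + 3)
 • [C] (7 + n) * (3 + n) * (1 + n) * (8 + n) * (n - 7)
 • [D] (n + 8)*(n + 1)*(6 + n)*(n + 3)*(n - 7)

We need to factor 12*n^4 - 564*n^2+n^5+n*(-1715) - 14*n^3 - 1176.
The factored form is (7 + n) * (3 + n) * (1 + n) * (8 + n) * (n - 7).
C) (7 + n) * (3 + n) * (1 + n) * (8 + n) * (n - 7)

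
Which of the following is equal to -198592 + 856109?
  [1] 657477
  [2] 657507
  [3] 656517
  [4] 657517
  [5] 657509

-198592 + 856109 = 657517
4) 657517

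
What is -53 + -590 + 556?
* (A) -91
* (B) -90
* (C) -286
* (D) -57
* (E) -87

First: -53 + -590 = -643
Then: -643 + 556 = -87
E) -87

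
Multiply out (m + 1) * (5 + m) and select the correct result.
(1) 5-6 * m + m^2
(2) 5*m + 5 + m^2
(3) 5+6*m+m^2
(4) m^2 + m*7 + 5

Expanding (m + 1) * (5 + m):
= 5+6*m+m^2
3) 5+6*m+m^2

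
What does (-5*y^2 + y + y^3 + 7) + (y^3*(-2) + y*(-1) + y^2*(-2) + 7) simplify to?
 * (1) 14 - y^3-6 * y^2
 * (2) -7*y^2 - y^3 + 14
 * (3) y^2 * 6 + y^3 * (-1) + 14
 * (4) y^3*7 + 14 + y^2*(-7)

Adding the polynomials and combining like terms:
(-5*y^2 + y + y^3 + 7) + (y^3*(-2) + y*(-1) + y^2*(-2) + 7)
= -7*y^2 - y^3 + 14
2) -7*y^2 - y^3 + 14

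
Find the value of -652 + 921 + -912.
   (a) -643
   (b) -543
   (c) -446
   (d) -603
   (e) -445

First: -652 + 921 = 269
Then: 269 + -912 = -643
a) -643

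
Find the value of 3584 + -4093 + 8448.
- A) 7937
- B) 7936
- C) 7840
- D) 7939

First: 3584 + -4093 = -509
Then: -509 + 8448 = 7939
D) 7939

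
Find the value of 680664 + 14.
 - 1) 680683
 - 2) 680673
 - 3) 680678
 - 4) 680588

680664 + 14 = 680678
3) 680678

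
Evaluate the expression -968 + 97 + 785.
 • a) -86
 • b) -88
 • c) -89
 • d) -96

First: -968 + 97 = -871
Then: -871 + 785 = -86
a) -86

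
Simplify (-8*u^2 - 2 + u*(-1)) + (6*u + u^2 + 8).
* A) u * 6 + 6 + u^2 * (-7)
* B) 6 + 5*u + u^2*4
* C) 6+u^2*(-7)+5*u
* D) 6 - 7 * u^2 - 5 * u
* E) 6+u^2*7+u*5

Adding the polynomials and combining like terms:
(-8*u^2 - 2 + u*(-1)) + (6*u + u^2 + 8)
= 6+u^2*(-7)+5*u
C) 6+u^2*(-7)+5*u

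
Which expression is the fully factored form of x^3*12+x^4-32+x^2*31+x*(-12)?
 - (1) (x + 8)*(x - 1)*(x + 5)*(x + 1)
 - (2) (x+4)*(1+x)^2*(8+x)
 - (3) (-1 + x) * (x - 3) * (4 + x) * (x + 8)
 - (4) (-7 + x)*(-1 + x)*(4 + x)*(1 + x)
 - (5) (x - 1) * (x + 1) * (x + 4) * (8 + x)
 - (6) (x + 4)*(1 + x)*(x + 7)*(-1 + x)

We need to factor x^3*12+x^4-32+x^2*31+x*(-12).
The factored form is (x - 1) * (x + 1) * (x + 4) * (8 + x).
5) (x - 1) * (x + 1) * (x + 4) * (8 + x)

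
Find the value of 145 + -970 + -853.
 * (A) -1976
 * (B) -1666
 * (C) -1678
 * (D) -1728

First: 145 + -970 = -825
Then: -825 + -853 = -1678
C) -1678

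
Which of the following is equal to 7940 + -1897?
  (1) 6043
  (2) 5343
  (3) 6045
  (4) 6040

7940 + -1897 = 6043
1) 6043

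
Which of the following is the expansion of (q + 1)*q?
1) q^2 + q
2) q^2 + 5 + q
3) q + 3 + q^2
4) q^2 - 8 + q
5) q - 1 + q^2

Expanding (q + 1)*q:
= q^2 + q
1) q^2 + q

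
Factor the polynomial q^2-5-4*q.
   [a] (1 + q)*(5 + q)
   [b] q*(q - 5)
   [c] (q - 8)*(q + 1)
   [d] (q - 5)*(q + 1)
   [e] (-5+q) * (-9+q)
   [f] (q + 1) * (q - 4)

We need to factor q^2-5-4*q.
The factored form is (q - 5)*(q + 1).
d) (q - 5)*(q + 1)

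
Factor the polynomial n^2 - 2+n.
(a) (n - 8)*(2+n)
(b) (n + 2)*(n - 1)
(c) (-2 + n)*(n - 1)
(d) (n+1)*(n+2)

We need to factor n^2 - 2+n.
The factored form is (n + 2)*(n - 1).
b) (n + 2)*(n - 1)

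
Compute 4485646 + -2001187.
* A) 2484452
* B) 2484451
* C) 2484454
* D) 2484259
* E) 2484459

4485646 + -2001187 = 2484459
E) 2484459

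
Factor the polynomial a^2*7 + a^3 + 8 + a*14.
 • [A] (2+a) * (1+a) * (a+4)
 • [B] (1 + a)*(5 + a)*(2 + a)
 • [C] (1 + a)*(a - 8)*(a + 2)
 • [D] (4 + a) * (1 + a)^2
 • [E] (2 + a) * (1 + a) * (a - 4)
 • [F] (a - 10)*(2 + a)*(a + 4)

We need to factor a^2*7 + a^3 + 8 + a*14.
The factored form is (2+a) * (1+a) * (a+4).
A) (2+a) * (1+a) * (a+4)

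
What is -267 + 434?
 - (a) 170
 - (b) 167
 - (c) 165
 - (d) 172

-267 + 434 = 167
b) 167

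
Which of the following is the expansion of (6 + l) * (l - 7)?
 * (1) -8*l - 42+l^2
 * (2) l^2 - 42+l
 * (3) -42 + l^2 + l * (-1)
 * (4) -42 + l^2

Expanding (6 + l) * (l - 7):
= -42 + l^2 + l * (-1)
3) -42 + l^2 + l * (-1)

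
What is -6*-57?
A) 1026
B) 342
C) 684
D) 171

-6 * -57 = 342
B) 342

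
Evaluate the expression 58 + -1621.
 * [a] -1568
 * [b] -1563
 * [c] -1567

58 + -1621 = -1563
b) -1563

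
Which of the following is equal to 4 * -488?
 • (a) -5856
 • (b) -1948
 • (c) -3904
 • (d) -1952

4 * -488 = -1952
d) -1952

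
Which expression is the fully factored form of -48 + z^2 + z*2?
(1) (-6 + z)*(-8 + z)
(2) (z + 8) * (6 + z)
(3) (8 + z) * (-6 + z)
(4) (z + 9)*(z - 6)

We need to factor -48 + z^2 + z*2.
The factored form is (8 + z) * (-6 + z).
3) (8 + z) * (-6 + z)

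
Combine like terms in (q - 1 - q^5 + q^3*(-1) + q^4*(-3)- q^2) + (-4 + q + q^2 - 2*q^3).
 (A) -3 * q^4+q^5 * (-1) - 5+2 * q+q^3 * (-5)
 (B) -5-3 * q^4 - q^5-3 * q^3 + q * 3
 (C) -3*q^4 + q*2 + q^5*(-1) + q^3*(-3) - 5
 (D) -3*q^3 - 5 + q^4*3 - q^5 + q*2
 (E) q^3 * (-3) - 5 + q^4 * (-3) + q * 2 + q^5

Adding the polynomials and combining like terms:
(q - 1 - q^5 + q^3*(-1) + q^4*(-3) - q^2) + (-4 + q + q^2 - 2*q^3)
= -3*q^4 + q*2 + q^5*(-1) + q^3*(-3) - 5
C) -3*q^4 + q*2 + q^5*(-1) + q^3*(-3) - 5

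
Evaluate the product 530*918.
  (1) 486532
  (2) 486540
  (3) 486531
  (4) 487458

530 * 918 = 486540
2) 486540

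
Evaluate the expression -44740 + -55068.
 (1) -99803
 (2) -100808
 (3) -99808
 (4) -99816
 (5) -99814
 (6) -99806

-44740 + -55068 = -99808
3) -99808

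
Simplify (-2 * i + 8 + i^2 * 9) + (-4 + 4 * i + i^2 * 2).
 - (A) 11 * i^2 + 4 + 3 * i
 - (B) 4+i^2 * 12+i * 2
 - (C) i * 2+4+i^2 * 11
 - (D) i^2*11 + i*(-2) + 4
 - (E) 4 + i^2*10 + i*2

Adding the polynomials and combining like terms:
(-2*i + 8 + i^2*9) + (-4 + 4*i + i^2*2)
= i * 2+4+i^2 * 11
C) i * 2+4+i^2 * 11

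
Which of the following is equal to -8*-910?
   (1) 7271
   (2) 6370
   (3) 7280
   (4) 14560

-8 * -910 = 7280
3) 7280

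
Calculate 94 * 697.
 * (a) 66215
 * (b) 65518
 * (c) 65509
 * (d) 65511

94 * 697 = 65518
b) 65518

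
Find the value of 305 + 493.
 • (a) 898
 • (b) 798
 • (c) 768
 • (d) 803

305 + 493 = 798
b) 798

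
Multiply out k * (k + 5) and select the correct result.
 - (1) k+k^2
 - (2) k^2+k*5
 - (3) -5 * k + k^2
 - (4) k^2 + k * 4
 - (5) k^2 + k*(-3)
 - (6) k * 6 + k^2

Expanding k * (k + 5):
= k^2+k*5
2) k^2+k*5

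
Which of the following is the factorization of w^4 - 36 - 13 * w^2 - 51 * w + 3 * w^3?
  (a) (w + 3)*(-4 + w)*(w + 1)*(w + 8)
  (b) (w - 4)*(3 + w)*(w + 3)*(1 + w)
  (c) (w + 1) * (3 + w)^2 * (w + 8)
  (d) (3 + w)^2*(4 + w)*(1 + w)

We need to factor w^4 - 36 - 13 * w^2 - 51 * w + 3 * w^3.
The factored form is (w - 4)*(3 + w)*(w + 3)*(1 + w).
b) (w - 4)*(3 + w)*(w + 3)*(1 + w)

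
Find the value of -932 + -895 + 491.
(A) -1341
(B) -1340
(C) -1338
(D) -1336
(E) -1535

First: -932 + -895 = -1827
Then: -1827 + 491 = -1336
D) -1336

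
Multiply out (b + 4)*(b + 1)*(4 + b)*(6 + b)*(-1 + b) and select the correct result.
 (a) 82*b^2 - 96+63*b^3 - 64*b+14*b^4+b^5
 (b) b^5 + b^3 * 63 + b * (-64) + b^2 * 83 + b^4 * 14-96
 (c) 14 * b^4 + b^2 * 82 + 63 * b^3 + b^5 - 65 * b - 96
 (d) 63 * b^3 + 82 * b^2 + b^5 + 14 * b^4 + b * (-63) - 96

Expanding (b + 4)*(b + 1)*(4 + b)*(6 + b)*(-1 + b):
= 82*b^2 - 96+63*b^3 - 64*b+14*b^4+b^5
a) 82*b^2 - 96+63*b^3 - 64*b+14*b^4+b^5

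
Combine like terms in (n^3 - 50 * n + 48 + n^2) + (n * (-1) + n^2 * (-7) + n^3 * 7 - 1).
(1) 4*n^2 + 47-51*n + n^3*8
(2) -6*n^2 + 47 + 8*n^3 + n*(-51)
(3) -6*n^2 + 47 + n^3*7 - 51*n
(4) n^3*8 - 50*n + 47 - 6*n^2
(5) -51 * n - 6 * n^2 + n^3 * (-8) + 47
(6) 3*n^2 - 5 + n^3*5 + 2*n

Adding the polynomials and combining like terms:
(n^3 - 50*n + 48 + n^2) + (n*(-1) + n^2*(-7) + n^3*7 - 1)
= -6*n^2 + 47 + 8*n^3 + n*(-51)
2) -6*n^2 + 47 + 8*n^3 + n*(-51)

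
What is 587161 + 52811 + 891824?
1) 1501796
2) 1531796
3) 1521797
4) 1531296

First: 587161 + 52811 = 639972
Then: 639972 + 891824 = 1531796
2) 1531796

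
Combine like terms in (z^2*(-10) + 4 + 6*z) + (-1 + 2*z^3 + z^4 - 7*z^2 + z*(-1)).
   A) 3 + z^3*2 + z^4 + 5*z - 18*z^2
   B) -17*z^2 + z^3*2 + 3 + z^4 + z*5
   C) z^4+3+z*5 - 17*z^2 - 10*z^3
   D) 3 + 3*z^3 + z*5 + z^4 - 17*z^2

Adding the polynomials and combining like terms:
(z^2*(-10) + 4 + 6*z) + (-1 + 2*z^3 + z^4 - 7*z^2 + z*(-1))
= -17*z^2 + z^3*2 + 3 + z^4 + z*5
B) -17*z^2 + z^3*2 + 3 + z^4 + z*5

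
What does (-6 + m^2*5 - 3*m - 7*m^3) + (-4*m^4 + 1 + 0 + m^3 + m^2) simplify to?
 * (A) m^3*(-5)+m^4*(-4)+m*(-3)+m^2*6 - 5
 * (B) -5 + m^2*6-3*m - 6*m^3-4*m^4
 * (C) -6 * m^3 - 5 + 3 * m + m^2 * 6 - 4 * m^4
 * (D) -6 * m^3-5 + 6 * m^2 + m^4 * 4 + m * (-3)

Adding the polynomials and combining like terms:
(-6 + m^2*5 - 3*m - 7*m^3) + (-4*m^4 + 1 + 0 + m^3 + m^2)
= -5 + m^2*6-3*m - 6*m^3-4*m^4
B) -5 + m^2*6-3*m - 6*m^3-4*m^4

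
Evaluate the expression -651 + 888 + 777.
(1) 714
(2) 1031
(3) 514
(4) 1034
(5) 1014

First: -651 + 888 = 237
Then: 237 + 777 = 1014
5) 1014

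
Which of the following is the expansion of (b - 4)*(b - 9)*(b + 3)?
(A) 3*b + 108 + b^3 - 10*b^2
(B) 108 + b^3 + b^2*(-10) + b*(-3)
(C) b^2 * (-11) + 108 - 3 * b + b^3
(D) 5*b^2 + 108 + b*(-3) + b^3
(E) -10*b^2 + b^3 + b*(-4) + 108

Expanding (b - 4)*(b - 9)*(b + 3):
= 108 + b^3 + b^2*(-10) + b*(-3)
B) 108 + b^3 + b^2*(-10) + b*(-3)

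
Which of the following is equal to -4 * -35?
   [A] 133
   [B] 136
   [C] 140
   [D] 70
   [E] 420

-4 * -35 = 140
C) 140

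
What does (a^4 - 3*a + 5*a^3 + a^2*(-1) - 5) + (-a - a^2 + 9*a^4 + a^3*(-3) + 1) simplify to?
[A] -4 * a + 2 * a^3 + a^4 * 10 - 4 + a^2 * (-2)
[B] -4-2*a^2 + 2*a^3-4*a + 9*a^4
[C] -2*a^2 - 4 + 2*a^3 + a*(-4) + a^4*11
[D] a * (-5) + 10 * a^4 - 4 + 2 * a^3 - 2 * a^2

Adding the polynomials and combining like terms:
(a^4 - 3*a + 5*a^3 + a^2*(-1) - 5) + (-a - a^2 + 9*a^4 + a^3*(-3) + 1)
= -4 * a + 2 * a^3 + a^4 * 10 - 4 + a^2 * (-2)
A) -4 * a + 2 * a^3 + a^4 * 10 - 4 + a^2 * (-2)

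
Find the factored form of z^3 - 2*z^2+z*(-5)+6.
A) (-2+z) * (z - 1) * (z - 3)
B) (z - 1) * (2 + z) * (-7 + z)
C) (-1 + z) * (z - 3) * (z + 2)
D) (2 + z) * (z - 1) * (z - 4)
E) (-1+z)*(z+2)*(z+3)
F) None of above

We need to factor z^3 - 2*z^2+z*(-5)+6.
The factored form is (-1 + z) * (z - 3) * (z + 2).
C) (-1 + z) * (z - 3) * (z + 2)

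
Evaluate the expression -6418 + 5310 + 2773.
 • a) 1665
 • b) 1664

First: -6418 + 5310 = -1108
Then: -1108 + 2773 = 1665
a) 1665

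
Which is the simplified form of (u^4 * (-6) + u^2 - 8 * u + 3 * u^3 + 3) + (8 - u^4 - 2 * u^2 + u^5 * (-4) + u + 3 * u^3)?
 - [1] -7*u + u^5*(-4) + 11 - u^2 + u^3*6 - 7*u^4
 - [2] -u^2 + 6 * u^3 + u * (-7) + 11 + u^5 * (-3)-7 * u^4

Adding the polynomials and combining like terms:
(u^4*(-6) + u^2 - 8*u + 3*u^3 + 3) + (8 - u^4 - 2*u^2 + u^5*(-4) + u + 3*u^3)
= -7*u + u^5*(-4) + 11 - u^2 + u^3*6 - 7*u^4
1) -7*u + u^5*(-4) + 11 - u^2 + u^3*6 - 7*u^4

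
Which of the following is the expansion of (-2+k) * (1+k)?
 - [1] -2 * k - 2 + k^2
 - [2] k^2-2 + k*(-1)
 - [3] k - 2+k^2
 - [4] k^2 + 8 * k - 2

Expanding (-2+k) * (1+k):
= k^2-2 + k*(-1)
2) k^2-2 + k*(-1)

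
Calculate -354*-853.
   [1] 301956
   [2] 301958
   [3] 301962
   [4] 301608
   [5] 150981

-354 * -853 = 301962
3) 301962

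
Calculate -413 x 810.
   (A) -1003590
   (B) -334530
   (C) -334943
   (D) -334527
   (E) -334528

-413 * 810 = -334530
B) -334530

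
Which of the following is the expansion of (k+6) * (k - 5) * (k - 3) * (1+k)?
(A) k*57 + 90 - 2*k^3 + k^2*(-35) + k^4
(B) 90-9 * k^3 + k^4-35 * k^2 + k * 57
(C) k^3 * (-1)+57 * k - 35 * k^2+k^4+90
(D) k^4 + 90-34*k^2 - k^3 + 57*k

Expanding (k+6) * (k - 5) * (k - 3) * (1+k):
= k^3 * (-1)+57 * k - 35 * k^2+k^4+90
C) k^3 * (-1)+57 * k - 35 * k^2+k^4+90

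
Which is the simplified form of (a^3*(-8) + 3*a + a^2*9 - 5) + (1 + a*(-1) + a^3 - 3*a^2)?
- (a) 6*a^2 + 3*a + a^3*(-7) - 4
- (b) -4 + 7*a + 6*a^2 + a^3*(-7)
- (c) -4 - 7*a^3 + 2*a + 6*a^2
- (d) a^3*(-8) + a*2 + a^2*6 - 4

Adding the polynomials and combining like terms:
(a^3*(-8) + 3*a + a^2*9 - 5) + (1 + a*(-1) + a^3 - 3*a^2)
= -4 - 7*a^3 + 2*a + 6*a^2
c) -4 - 7*a^3 + 2*a + 6*a^2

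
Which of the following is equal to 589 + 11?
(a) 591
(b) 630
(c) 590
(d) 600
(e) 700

589 + 11 = 600
d) 600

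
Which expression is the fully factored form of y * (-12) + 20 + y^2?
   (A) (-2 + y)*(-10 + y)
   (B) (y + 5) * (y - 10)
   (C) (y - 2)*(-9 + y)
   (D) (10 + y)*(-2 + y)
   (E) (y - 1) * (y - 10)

We need to factor y * (-12) + 20 + y^2.
The factored form is (-2 + y)*(-10 + y).
A) (-2 + y)*(-10 + y)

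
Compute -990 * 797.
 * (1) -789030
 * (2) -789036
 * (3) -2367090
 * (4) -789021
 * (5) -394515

-990 * 797 = -789030
1) -789030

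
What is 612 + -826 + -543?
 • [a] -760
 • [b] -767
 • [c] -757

First: 612 + -826 = -214
Then: -214 + -543 = -757
c) -757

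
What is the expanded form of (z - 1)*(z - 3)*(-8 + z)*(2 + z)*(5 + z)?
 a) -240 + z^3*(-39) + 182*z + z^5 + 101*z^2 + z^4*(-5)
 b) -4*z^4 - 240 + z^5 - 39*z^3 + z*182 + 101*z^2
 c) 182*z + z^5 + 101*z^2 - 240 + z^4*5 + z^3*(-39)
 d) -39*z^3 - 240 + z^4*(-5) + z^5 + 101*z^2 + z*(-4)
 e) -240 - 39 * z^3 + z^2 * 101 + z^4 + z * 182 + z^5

Expanding (z - 1)*(z - 3)*(-8 + z)*(2 + z)*(5 + z):
= -240 + z^3*(-39) + 182*z + z^5 + 101*z^2 + z^4*(-5)
a) -240 + z^3*(-39) + 182*z + z^5 + 101*z^2 + z^4*(-5)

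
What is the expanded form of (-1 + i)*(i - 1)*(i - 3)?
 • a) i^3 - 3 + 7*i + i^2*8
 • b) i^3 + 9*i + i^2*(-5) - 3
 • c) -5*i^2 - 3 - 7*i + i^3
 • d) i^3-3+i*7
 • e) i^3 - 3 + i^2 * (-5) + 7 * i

Expanding (-1 + i)*(i - 1)*(i - 3):
= i^3 - 3 + i^2 * (-5) + 7 * i
e) i^3 - 3 + i^2 * (-5) + 7 * i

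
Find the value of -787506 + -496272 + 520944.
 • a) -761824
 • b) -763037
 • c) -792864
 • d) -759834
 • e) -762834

First: -787506 + -496272 = -1283778
Then: -1283778 + 520944 = -762834
e) -762834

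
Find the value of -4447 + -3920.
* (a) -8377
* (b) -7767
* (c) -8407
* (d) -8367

-4447 + -3920 = -8367
d) -8367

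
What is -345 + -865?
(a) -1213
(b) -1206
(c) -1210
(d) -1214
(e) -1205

-345 + -865 = -1210
c) -1210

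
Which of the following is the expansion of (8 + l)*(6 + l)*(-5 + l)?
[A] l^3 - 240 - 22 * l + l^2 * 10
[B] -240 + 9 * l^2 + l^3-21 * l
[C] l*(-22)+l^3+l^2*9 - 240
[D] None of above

Expanding (8 + l)*(6 + l)*(-5 + l):
= l*(-22)+l^3+l^2*9 - 240
C) l*(-22)+l^3+l^2*9 - 240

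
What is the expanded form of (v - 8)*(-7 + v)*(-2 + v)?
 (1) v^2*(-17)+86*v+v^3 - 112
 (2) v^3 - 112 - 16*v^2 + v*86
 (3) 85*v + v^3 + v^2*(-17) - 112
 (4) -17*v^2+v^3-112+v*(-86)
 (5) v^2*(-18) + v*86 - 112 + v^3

Expanding (v - 8)*(-7 + v)*(-2 + v):
= v^2*(-17)+86*v+v^3 - 112
1) v^2*(-17)+86*v+v^3 - 112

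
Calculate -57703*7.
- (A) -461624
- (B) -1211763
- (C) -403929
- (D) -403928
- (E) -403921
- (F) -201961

-57703 * 7 = -403921
E) -403921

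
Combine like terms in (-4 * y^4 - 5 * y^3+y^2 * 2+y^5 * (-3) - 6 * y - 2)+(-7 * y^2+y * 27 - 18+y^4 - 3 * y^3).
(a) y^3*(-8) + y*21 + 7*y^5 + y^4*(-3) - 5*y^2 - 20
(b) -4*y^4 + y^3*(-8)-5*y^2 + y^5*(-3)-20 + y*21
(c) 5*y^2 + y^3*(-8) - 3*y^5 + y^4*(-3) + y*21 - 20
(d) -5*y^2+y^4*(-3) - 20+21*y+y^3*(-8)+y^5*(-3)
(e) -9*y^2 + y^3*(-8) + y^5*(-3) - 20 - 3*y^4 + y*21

Adding the polynomials and combining like terms:
(-4*y^4 - 5*y^3 + y^2*2 + y^5*(-3) - 6*y - 2) + (-7*y^2 + y*27 - 18 + y^4 - 3*y^3)
= -5*y^2+y^4*(-3) - 20+21*y+y^3*(-8)+y^5*(-3)
d) -5*y^2+y^4*(-3) - 20+21*y+y^3*(-8)+y^5*(-3)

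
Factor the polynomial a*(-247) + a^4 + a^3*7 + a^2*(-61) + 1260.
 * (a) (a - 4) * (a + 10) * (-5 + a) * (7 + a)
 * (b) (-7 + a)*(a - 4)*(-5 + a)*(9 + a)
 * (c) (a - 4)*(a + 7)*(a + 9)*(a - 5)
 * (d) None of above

We need to factor a*(-247) + a^4 + a^3*7 + a^2*(-61) + 1260.
The factored form is (a - 4)*(a + 7)*(a + 9)*(a - 5).
c) (a - 4)*(a + 7)*(a + 9)*(a - 5)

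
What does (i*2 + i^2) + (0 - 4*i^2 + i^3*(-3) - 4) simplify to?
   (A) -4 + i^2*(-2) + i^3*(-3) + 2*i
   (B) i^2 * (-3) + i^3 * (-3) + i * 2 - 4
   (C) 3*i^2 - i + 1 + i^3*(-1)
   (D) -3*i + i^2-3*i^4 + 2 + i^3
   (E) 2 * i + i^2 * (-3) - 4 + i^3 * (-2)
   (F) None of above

Adding the polynomials and combining like terms:
(i*2 + i^2) + (0 - 4*i^2 + i^3*(-3) - 4)
= i^2 * (-3) + i^3 * (-3) + i * 2 - 4
B) i^2 * (-3) + i^3 * (-3) + i * 2 - 4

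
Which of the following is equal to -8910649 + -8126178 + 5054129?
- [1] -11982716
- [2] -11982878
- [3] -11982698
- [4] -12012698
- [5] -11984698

First: -8910649 + -8126178 = -17036827
Then: -17036827 + 5054129 = -11982698
3) -11982698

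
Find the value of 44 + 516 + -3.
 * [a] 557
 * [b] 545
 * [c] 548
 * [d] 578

First: 44 + 516 = 560
Then: 560 + -3 = 557
a) 557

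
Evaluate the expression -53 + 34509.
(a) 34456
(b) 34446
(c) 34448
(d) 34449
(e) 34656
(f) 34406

-53 + 34509 = 34456
a) 34456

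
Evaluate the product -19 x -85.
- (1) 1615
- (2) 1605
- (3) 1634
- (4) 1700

-19 * -85 = 1615
1) 1615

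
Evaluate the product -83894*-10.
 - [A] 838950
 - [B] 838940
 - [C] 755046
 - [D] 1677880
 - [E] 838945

-83894 * -10 = 838940
B) 838940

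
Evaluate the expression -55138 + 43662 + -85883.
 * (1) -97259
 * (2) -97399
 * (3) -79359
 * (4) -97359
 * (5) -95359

First: -55138 + 43662 = -11476
Then: -11476 + -85883 = -97359
4) -97359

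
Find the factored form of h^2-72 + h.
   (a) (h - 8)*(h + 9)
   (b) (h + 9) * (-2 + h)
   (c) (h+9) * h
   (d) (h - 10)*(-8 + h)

We need to factor h^2-72 + h.
The factored form is (h - 8)*(h + 9).
a) (h - 8)*(h + 9)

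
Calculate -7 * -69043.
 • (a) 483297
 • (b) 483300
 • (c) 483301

-7 * -69043 = 483301
c) 483301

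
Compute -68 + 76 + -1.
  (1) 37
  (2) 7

First: -68 + 76 = 8
Then: 8 + -1 = 7
2) 7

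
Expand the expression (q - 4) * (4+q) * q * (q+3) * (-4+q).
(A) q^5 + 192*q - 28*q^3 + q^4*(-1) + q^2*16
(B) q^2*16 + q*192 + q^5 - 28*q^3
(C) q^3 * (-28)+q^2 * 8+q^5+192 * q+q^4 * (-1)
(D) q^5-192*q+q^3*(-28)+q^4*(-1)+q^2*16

Expanding (q - 4) * (4+q) * q * (q+3) * (-4+q):
= q^5 + 192*q - 28*q^3 + q^4*(-1) + q^2*16
A) q^5 + 192*q - 28*q^3 + q^4*(-1) + q^2*16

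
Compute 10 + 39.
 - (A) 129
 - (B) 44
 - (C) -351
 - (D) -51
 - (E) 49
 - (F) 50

10 + 39 = 49
E) 49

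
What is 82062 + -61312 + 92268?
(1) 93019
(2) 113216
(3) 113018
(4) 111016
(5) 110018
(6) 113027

First: 82062 + -61312 = 20750
Then: 20750 + 92268 = 113018
3) 113018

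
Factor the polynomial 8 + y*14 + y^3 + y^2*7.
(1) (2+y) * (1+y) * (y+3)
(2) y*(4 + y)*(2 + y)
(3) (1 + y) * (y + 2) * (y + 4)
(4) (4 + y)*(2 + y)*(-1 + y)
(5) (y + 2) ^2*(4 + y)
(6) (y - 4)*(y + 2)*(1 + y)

We need to factor 8 + y*14 + y^3 + y^2*7.
The factored form is (1 + y) * (y + 2) * (y + 4).
3) (1 + y) * (y + 2) * (y + 4)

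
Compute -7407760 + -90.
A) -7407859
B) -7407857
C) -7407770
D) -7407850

-7407760 + -90 = -7407850
D) -7407850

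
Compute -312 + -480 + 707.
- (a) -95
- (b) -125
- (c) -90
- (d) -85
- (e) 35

First: -312 + -480 = -792
Then: -792 + 707 = -85
d) -85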